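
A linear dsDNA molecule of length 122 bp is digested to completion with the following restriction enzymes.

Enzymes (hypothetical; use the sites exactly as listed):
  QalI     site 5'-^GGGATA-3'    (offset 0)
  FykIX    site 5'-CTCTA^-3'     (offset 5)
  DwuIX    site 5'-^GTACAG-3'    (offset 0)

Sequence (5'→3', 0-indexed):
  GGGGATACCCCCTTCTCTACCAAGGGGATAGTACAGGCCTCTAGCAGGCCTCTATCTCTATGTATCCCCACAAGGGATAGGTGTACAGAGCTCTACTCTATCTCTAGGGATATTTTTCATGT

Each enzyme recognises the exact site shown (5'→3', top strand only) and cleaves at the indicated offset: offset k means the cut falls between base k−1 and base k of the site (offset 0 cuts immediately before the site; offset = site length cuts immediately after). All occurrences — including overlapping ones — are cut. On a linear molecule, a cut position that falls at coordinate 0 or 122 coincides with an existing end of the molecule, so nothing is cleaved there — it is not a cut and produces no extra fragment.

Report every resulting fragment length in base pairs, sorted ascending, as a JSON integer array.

[1,5,5,6,6,6,9,11,13,13,13,16,18]

Per-enzyme occurrences:
  QalI GGGATA/0: at [1, 24, 73, 106] ⇒ [1, 24, 73, 106]
  FykIX CTCTA/5: at [14, 38, 49, 55, 90, 95, 101] ⇒ [19, 43, 54, 60, 95, 100, 106]
  DwuIX GTACAG/0: at [30, 82] ⇒ [30, 82]

All cut coordinates (distinct, sorted): [1, 19, 24, 30, 43, 54, 60, 73, 82, 95, 100, 106]

Fragment lengths:
  [0,1): 1 bp
  [1,19): 18 bp
  [19,24): 5 bp
  [24,30): 6 bp
  [30,43): 13 bp
  [43,54): 11 bp
  [54,60): 6 bp
  [60,73): 13 bp
  [73,82): 9 bp
  [82,95): 13 bp
  [95,100): 5 bp
  [100,106): 6 bp
  [106,122): 16 bp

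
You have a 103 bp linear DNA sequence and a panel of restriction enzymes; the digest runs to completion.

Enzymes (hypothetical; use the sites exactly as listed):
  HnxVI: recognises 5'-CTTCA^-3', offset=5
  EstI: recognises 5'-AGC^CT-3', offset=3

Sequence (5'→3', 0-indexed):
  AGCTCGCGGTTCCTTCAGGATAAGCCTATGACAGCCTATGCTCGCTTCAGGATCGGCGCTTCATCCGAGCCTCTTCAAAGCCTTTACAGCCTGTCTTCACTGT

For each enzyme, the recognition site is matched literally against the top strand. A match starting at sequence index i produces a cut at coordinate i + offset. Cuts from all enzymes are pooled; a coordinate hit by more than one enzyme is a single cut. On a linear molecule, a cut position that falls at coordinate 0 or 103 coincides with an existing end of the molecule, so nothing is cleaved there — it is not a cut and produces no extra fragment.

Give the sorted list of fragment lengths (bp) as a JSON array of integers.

[4,4,7,7,8,9,9,10,14,14,17]

Scan for sites:
  HnxVI CTTCA/5: at [12, 44, 58, 72, 94] ⇒ [17, 49, 63, 77, 99]
  EstI AGCCT/3: at [22, 32, 67, 78, 87] ⇒ [25, 35, 70, 81, 90]

Pooled cuts: [17, 25, 35, 49, 63, 70, 77, 81, 90, 99]

Fragments:
  [0,17): 17 bp
  [17,25): 8 bp
  [25,35): 10 bp
  [35,49): 14 bp
  [49,63): 14 bp
  [63,70): 7 bp
  [70,77): 7 bp
  [77,81): 4 bp
  [81,90): 9 bp
  [90,99): 9 bp
  [99,103): 4 bp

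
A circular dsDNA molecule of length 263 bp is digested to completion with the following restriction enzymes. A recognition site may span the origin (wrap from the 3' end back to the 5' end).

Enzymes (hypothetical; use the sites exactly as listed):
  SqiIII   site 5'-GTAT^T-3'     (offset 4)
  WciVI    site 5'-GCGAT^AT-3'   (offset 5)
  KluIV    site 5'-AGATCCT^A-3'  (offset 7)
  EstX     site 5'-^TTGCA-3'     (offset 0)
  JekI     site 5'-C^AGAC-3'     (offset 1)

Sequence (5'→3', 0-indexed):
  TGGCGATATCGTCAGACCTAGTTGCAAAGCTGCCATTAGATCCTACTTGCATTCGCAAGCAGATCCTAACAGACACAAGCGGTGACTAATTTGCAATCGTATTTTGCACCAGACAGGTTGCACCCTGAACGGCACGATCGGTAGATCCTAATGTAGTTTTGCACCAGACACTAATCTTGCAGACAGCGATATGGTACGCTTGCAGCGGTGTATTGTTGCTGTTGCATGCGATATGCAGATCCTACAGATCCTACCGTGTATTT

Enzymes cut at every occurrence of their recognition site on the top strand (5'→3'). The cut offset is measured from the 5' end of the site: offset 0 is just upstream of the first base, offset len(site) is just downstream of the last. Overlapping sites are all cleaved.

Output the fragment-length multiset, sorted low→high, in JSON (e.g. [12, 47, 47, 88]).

Per-enzyme occurrences:
  SqiIII (GTATT, off=4): starts [98, 209, 257] → cuts [102, 213, 261]
  WciVI (GCGATAT, off=5): starts [2, 185, 227] → cuts [7, 190, 232]
  KluIV (AGATCCTA, off=7): starts [37, 60, 142, 236, 245] → cuts [44, 67, 149, 243, 252]
  EstX (TTGCA, off=0): starts [21, 46, 90, 103, 117, 158, 176, 199, 221] → cuts [21, 46, 90, 103, 117, 158, 176, 199, 221]
  JekI (CAGAC, off=1): starts [12, 69, 109, 164, 179] → cuts [13, 70, 110, 165, 180]

All cut coordinates (distinct, sorted): [7, 13, 21, 44, 46, 67, 70, 90, 102, 103, 110, 117, 149, 158, 165, 176, 180, 190, 199, 213, 221, 232, 243, 252, 261]

Fragment lengths:
  7→13: 6 bp
  13→21: 8 bp
  21→44: 23 bp
  44→46: 2 bp
  46→67: 21 bp
  67→70: 3 bp
  70→90: 20 bp
  90→102: 12 bp
  102→103: 1 bp
  103→110: 7 bp
  110→117: 7 bp
  117→149: 32 bp
  149→158: 9 bp
  158→165: 7 bp
  165→176: 11 bp
  176→180: 4 bp
  180→190: 10 bp
  190→199: 9 bp
  199→213: 14 bp
  213→221: 8 bp
  221→232: 11 bp
  232→243: 11 bp
  243→252: 9 bp
  252→261: 9 bp
  261→7 (wrap): 263-261+7 = 9 bp

[1,2,3,4,6,7,7,7,8,8,9,9,9,9,9,10,11,11,11,12,14,20,21,23,32]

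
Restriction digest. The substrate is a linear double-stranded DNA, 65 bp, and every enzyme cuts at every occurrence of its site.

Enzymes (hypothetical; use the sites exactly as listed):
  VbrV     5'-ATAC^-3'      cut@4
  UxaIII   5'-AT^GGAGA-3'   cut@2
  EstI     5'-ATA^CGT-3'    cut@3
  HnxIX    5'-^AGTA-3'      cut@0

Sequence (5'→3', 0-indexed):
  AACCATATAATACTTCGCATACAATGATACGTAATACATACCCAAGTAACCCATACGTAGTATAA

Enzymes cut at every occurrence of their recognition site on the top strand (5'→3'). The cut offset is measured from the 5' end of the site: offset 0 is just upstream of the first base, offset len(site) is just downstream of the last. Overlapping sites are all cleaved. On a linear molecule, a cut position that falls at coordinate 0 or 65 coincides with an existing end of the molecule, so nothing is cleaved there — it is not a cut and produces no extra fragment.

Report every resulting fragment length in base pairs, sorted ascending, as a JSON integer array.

[1,1,2,3,4,7,7,7,9,11,13]

Per-enzyme occurrences:
  VbrV (ATAC, off=4): starts [9, 18, 26, 33, 37, 52] → cuts [13, 22, 30, 37, 41, 56]
  UxaIII (ATGGAGA, off=2): no sites
  EstI (ATACGT, off=3): starts [26, 52] → cuts [29, 55]
  HnxIX (AGTA, off=0): starts [44, 58] → cuts [44, 58]

Pooled cuts: [13, 22, 29, 30, 37, 41, 44, 55, 56, 58]

Fragments:
  [0,13): 13 bp
  [13,22): 9 bp
  [22,29): 7 bp
  [29,30): 1 bp
  [30,37): 7 bp
  [37,41): 4 bp
  [41,44): 3 bp
  [44,55): 11 bp
  [55,56): 1 bp
  [56,58): 2 bp
  [58,65): 7 bp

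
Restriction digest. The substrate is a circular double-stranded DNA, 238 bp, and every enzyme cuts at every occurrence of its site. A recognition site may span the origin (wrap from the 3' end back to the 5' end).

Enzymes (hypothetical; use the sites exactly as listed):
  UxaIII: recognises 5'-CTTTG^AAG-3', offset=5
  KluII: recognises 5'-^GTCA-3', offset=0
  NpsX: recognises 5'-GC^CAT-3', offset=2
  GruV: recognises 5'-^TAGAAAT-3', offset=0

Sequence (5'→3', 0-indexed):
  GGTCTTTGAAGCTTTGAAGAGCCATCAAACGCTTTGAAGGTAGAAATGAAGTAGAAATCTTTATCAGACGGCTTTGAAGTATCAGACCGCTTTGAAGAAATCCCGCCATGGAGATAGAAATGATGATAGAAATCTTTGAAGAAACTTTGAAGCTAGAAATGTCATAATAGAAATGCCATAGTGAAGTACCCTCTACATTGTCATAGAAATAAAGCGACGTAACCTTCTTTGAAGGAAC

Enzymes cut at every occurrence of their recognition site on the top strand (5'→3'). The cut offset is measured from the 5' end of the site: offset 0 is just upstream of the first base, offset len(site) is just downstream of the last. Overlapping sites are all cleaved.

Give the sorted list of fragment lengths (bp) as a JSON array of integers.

[4,4,4,6,7,7,8,8,9,11,11,12,12,12,14,15,18,23,25,28]

Site scan:
  UxaIII CTTTGAAG/5: at [3, 11, 31, 71, 89, 133, 144, 226] ⇒ [8, 16, 36, 76, 94, 138, 149, 231]
  KluII GTCA/0: at [160, 199] ⇒ [160, 199]
  NpsX GCCAT/2: at [20, 104, 174] ⇒ [22, 106, 176]
  GruV TAGAAAT/0: at [40, 51, 114, 126, 153, 167, 203] ⇒ [40, 51, 114, 126, 153, 167, 203]

Pooled cuts: [8, 16, 22, 36, 40, 51, 76, 94, 106, 114, 126, 138, 149, 153, 160, 167, 176, 199, 203, 231]

Fragments:
  8→16: 8 bp
  16→22: 6 bp
  22→36: 14 bp
  36→40: 4 bp
  40→51: 11 bp
  51→76: 25 bp
  76→94: 18 bp
  94→106: 12 bp
  106→114: 8 bp
  114→126: 12 bp
  126→138: 12 bp
  138→149: 11 bp
  149→153: 4 bp
  153→160: 7 bp
  160→167: 7 bp
  167→176: 9 bp
  176→199: 23 bp
  199→203: 4 bp
  203→231: 28 bp
  231→8 (wrap): 238-231+8 = 15 bp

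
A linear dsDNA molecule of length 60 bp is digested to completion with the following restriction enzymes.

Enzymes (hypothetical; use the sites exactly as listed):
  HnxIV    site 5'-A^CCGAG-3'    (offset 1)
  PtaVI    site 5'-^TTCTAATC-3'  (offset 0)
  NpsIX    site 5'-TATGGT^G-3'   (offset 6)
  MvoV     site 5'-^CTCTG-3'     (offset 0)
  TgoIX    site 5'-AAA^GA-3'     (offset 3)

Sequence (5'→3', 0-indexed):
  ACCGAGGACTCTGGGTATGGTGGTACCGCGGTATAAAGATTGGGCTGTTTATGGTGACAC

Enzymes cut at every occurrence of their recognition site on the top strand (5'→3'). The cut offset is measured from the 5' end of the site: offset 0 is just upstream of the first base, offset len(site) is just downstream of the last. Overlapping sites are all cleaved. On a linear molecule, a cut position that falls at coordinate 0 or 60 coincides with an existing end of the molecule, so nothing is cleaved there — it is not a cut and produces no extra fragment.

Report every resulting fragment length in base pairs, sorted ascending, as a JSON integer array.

[1,5,7,13,16,18]

Scan for sites:
  HnxIV (ACCGAG, off=1): starts [0] → cuts [1]
  PtaVI (TTCTAATC, off=0): no sites
  NpsIX (TATGGTG, off=6): starts [15, 49] → cuts [21, 55]
  MvoV (CTCTG, off=0): starts [8] → cuts [8]
  TgoIX (AAAGA, off=3): starts [34] → cuts [37]

All cut coordinates (distinct, sorted): [1, 8, 21, 37, 55]

Fragment lengths:
  [0,1): 1 bp
  [1,8): 7 bp
  [8,21): 13 bp
  [21,37): 16 bp
  [37,55): 18 bp
  [55,60): 5 bp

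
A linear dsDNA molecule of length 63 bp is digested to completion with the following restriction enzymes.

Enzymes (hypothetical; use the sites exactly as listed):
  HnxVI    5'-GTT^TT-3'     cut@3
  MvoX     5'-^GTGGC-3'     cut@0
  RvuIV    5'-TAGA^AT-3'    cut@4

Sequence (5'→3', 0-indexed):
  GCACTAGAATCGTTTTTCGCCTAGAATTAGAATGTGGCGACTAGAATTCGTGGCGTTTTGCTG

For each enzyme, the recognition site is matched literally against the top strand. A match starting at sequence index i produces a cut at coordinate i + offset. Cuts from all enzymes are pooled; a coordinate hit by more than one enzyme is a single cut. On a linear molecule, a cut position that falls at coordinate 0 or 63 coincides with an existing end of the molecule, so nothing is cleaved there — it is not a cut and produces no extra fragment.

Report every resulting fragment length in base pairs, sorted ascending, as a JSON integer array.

[2,4,6,6,6,8,8,11,12]

Per-enzyme occurrences:
  HnxVI (GTTTT, off=3): starts [11, 54] → cuts [14, 57]
  MvoX (GTGGC, off=0): starts [33, 49] → cuts [33, 49]
  RvuIV (TAGAAT, off=4): starts [4, 21, 27, 41] → cuts [8, 25, 31, 45]

Pooled cuts: [8, 14, 25, 31, 33, 45, 49, 57]

Fragment lengths:
  [0,8): 8 bp
  [8,14): 6 bp
  [14,25): 11 bp
  [25,31): 6 bp
  [31,33): 2 bp
  [33,45): 12 bp
  [45,49): 4 bp
  [49,57): 8 bp
  [57,63): 6 bp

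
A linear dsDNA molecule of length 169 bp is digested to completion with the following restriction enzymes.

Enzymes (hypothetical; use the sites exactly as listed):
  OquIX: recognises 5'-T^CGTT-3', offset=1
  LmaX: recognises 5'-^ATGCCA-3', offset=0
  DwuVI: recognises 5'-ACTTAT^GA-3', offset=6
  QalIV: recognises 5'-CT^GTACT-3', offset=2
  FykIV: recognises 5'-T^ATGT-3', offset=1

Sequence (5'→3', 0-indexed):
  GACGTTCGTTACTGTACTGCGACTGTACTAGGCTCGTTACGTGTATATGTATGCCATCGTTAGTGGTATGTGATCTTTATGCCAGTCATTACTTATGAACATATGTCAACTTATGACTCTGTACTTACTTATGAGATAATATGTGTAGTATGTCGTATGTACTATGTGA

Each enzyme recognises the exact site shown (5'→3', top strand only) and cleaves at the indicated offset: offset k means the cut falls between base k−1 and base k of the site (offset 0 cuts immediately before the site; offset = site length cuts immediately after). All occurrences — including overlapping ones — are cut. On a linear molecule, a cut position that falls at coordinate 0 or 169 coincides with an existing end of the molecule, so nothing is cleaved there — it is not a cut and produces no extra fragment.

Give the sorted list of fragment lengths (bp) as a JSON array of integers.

Scan for sites:
  OquIX (TCGTT, off=1): starts [5, 33, 56] → cuts [6, 34, 57]
  LmaX (ATGCCA, off=0): starts [50, 78] → cuts [50, 78]
  DwuVI (ACTTATGA, off=6): starts [90, 108, 126] → cuts [96, 114, 132]
  QalIV (CTGTACT, off=2): starts [11, 22, 118] → cuts [13, 24, 120]
  FykIV (TATGT, off=1): starts [45, 66, 101, 139, 148, 155, 162] → cuts [46, 67, 102, 140, 149, 156, 163]

Pooled cuts: [6, 13, 24, 34, 46, 50, 57, 67, 78, 96, 102, 114, 120, 132, 140, 149, 156, 163]

Fragments:
  [0,6): 6 bp
  [6,13): 7 bp
  [13,24): 11 bp
  [24,34): 10 bp
  [34,46): 12 bp
  [46,50): 4 bp
  [50,57): 7 bp
  [57,67): 10 bp
  [67,78): 11 bp
  [78,96): 18 bp
  [96,102): 6 bp
  [102,114): 12 bp
  [114,120): 6 bp
  [120,132): 12 bp
  [132,140): 8 bp
  [140,149): 9 bp
  [149,156): 7 bp
  [156,163): 7 bp
  [163,169): 6 bp

[4,6,6,6,6,7,7,7,7,8,9,10,10,11,11,12,12,12,18]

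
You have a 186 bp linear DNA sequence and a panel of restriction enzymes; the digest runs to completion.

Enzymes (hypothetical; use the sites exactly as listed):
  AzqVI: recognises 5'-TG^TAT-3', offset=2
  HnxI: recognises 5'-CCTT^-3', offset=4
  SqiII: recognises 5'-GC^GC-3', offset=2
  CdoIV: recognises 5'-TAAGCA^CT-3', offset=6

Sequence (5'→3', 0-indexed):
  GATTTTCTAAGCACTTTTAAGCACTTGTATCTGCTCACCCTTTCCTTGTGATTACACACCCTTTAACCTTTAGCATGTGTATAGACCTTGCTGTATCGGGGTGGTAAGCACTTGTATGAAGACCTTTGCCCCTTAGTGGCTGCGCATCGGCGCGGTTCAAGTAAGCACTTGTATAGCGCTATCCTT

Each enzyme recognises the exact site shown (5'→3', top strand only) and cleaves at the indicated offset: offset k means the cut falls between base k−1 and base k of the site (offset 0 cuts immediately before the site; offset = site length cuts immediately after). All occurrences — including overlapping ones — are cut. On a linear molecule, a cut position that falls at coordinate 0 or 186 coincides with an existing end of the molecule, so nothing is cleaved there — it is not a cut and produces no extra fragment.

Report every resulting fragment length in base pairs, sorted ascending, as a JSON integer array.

[4,4,4,4,5,6,7,8,8,9,9,9,10,10,12,13,15,16,16,17]

Per-enzyme occurrences:
  AzqVI (TGTAT, off=2): starts [25, 77, 91, 112, 169] → cuts [27, 79, 93, 114, 171]
  HnxI (CCTT, off=4): starts [38, 43, 59, 66, 85, 122, 130, 182] → cuts [42, 47, 63, 70, 89, 126, 134] (position 186 is a terminus of the linear molecule — no cut)
  SqiII (GCGC, off=2): starts [141, 149, 175] → cuts [143, 151, 177]
  CdoIV (TAAGCACT, off=6): starts [7, 17, 104, 161] → cuts [13, 23, 110, 167]

Pooled cuts: [13, 23, 27, 42, 47, 63, 70, 79, 89, 93, 110, 114, 126, 134, 143, 151, 167, 171, 177]

Fragment lengths:
  [0,13): 13 bp
  [13,23): 10 bp
  [23,27): 4 bp
  [27,42): 15 bp
  [42,47): 5 bp
  [47,63): 16 bp
  [63,70): 7 bp
  [70,79): 9 bp
  [79,89): 10 bp
  [89,93): 4 bp
  [93,110): 17 bp
  [110,114): 4 bp
  [114,126): 12 bp
  [126,134): 8 bp
  [134,143): 9 bp
  [143,151): 8 bp
  [151,167): 16 bp
  [167,171): 4 bp
  [171,177): 6 bp
  [177,186): 9 bp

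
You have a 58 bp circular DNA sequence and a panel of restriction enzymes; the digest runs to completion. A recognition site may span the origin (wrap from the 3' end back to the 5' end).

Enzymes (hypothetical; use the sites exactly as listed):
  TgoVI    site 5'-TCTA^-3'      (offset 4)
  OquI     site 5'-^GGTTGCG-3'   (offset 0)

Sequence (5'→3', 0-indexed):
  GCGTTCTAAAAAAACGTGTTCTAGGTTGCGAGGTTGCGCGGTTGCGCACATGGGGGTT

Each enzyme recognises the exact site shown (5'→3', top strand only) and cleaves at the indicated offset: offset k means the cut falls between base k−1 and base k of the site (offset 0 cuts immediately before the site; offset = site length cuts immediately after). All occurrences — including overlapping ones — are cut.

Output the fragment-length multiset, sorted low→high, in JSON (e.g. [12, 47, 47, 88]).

Per-enzyme occurrences:
  TgoVI TCTA/4: at [4, 19] ⇒ [8, 23]
  OquI GGTTGCG/0: at [23, 31, 39, 54] ⇒ [23, 31, 39, 54]

All cut coordinates (distinct, sorted): [8, 23, 31, 39, 54]

Fragment lengths:
  8→23: 15 bp
  23→31: 8 bp
  31→39: 8 bp
  39→54: 15 bp
  54→8 (wrap): 58-54+8 = 12 bp

[8,8,12,15,15]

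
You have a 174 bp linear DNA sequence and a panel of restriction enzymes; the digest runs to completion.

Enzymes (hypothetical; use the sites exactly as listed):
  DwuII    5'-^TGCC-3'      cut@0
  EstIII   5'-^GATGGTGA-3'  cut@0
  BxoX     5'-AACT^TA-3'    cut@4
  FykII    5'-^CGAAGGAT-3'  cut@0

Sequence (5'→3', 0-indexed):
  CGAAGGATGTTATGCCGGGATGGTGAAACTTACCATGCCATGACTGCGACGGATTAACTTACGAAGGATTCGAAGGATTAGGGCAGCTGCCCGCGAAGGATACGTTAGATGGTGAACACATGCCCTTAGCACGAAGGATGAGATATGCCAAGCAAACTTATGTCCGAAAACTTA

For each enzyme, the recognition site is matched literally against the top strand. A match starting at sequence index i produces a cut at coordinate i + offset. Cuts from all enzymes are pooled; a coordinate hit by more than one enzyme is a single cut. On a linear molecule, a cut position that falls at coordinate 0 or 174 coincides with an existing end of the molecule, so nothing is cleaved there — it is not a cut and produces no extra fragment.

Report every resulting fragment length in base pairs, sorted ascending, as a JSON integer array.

[2,2,5,6,6,9,11,12,12,13,13,14,14,14,17,24]

Per-enzyme occurrences:
  DwuII TGCC/0: at [12, 35, 87, 120, 145] ⇒ [12, 35, 87, 120, 145]
  EstIII GATGGTGA/0: at [18, 107] ⇒ [18, 107]
  BxoX AACTTA/4: at [26, 55, 154, 168] ⇒ [30, 59, 158, 172]
  FykII CGAAGGAT/0: at [0, 61, 70, 93, 131] ⇒ [61, 70, 93, 131] (position 0 is a terminus of the linear molecule — no cut)

Pooled cuts: [12, 18, 30, 35, 59, 61, 70, 87, 93, 107, 120, 131, 145, 158, 172]

Fragments:
  [0,12): 12 bp
  [12,18): 6 bp
  [18,30): 12 bp
  [30,35): 5 bp
  [35,59): 24 bp
  [59,61): 2 bp
  [61,70): 9 bp
  [70,87): 17 bp
  [87,93): 6 bp
  [93,107): 14 bp
  [107,120): 13 bp
  [120,131): 11 bp
  [131,145): 14 bp
  [145,158): 13 bp
  [158,172): 14 bp
  [172,174): 2 bp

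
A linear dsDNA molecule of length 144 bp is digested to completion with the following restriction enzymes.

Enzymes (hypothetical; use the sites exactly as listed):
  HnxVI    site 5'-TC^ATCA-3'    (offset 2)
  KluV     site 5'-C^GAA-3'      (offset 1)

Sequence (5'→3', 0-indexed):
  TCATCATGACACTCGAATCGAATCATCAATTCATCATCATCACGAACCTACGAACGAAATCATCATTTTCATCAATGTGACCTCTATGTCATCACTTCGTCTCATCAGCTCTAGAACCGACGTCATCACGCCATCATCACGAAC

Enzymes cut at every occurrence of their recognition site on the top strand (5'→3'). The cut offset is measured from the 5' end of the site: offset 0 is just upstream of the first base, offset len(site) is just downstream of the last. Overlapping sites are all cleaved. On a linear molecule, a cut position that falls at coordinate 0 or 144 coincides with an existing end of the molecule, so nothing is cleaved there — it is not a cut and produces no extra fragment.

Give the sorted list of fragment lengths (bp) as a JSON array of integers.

[2,3,3,4,4,5,5,5,5,6,8,8,9,11,12,13,20,21]

Per-enzyme occurrences:
  HnxVI TCATCA/2: at [0, 22, 30, 33, 36, 59, 68, 88, 101, 122, 133] ⇒ [2, 24, 32, 35, 38, 61, 70, 90, 103, 124, 135]
  KluV CGAA/1: at [13, 18, 42, 50, 54, 139] ⇒ [14, 19, 43, 51, 55, 140]

Pooled cuts: [2, 14, 19, 24, 32, 35, 38, 43, 51, 55, 61, 70, 90, 103, 124, 135, 140]

Fragments:
  [0,2): 2 bp
  [2,14): 12 bp
  [14,19): 5 bp
  [19,24): 5 bp
  [24,32): 8 bp
  [32,35): 3 bp
  [35,38): 3 bp
  [38,43): 5 bp
  [43,51): 8 bp
  [51,55): 4 bp
  [55,61): 6 bp
  [61,70): 9 bp
  [70,90): 20 bp
  [90,103): 13 bp
  [103,124): 21 bp
  [124,135): 11 bp
  [135,140): 5 bp
  [140,144): 4 bp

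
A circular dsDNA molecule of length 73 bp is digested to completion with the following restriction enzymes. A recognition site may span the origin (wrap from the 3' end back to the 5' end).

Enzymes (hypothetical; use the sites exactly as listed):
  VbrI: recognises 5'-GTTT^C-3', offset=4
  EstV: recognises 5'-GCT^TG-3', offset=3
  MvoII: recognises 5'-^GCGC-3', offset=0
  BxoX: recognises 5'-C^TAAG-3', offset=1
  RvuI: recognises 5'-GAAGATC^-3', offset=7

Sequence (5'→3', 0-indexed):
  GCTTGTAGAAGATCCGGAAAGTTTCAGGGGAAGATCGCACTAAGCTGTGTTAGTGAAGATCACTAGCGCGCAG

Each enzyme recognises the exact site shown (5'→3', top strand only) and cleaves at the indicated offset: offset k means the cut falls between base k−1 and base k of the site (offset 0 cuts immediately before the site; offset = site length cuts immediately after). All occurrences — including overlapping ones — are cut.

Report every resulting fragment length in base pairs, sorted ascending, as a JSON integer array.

[2,4,4,9,10,11,12,21]

Site scan:
  VbrI GTTTC/4: at [20] ⇒ [24]
  EstV GCTTG/3: at [0] ⇒ [3]
  MvoII GCGC/0: at [65, 67] ⇒ [65, 67]
  BxoX CTAAG/1: at [39] ⇒ [40]
  RvuI GAAGATC/7: at [7, 29, 54] ⇒ [14, 36, 61]

Pooled cuts: [3, 14, 24, 36, 40, 61, 65, 67]

Fragment lengths:
  3→14: 11 bp
  14→24: 10 bp
  24→36: 12 bp
  36→40: 4 bp
  40→61: 21 bp
  61→65: 4 bp
  65→67: 2 bp
  67→3 (wrap): 73-67+3 = 9 bp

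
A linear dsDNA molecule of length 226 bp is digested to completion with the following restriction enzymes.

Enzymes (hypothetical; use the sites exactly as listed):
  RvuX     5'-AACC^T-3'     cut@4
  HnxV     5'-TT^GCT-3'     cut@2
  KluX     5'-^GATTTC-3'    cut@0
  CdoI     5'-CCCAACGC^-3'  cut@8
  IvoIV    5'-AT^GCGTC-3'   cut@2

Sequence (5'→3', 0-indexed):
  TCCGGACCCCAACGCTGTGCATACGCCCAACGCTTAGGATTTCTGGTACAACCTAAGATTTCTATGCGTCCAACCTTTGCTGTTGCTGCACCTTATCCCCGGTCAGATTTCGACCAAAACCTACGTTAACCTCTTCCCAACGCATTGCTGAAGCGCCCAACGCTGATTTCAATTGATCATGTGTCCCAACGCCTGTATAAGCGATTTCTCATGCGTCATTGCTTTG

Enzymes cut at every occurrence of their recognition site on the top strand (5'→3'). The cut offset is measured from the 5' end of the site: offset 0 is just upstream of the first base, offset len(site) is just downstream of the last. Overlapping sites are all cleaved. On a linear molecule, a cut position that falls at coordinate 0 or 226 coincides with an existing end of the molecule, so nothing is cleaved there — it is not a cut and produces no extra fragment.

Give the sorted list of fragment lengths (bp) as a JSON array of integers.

Per-enzyme occurrences:
  RvuX AACCT/4: at [49, 71, 117, 127] ⇒ [53, 75, 121, 131]
  HnxV TTGCT/2: at [76, 82, 144, 218] ⇒ [78, 84, 146, 220]
  KluX GATTTC/0: at [37, 56, 105, 164, 202] ⇒ [37, 56, 105, 164, 202]
  CdoI CCCAACGC/8: at [7, 25, 135, 155, 184] ⇒ [15, 33, 143, 163, 192]
  IvoIV ATGCGTC/2: at [63, 210] ⇒ [65, 212]

All cut coordinates (distinct, sorted): [15, 33, 37, 53, 56, 65, 75, 78, 84, 105, 121, 131, 143, 146, 163, 164, 192, 202, 212, 220]

Fragment lengths:
  [0,15): 15 bp
  [15,33): 18 bp
  [33,37): 4 bp
  [37,53): 16 bp
  [53,56): 3 bp
  [56,65): 9 bp
  [65,75): 10 bp
  [75,78): 3 bp
  [78,84): 6 bp
  [84,105): 21 bp
  [105,121): 16 bp
  [121,131): 10 bp
  [131,143): 12 bp
  [143,146): 3 bp
  [146,163): 17 bp
  [163,164): 1 bp
  [164,192): 28 bp
  [192,202): 10 bp
  [202,212): 10 bp
  [212,220): 8 bp
  [220,226): 6 bp

[1,3,3,3,4,6,6,8,9,10,10,10,10,12,15,16,16,17,18,21,28]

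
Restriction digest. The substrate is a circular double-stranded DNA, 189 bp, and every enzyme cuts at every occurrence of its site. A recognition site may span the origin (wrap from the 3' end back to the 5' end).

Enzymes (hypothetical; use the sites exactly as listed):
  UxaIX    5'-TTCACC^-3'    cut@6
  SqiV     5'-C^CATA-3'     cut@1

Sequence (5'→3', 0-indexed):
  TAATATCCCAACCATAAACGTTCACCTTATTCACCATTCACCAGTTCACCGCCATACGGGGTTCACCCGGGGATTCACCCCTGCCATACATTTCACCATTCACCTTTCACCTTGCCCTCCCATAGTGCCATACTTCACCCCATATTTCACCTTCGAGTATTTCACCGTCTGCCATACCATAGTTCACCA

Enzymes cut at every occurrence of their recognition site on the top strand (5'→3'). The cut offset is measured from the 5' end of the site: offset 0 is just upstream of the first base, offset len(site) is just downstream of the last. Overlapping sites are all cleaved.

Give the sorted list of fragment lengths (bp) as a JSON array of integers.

Site scan:
  UxaIX TTCACC/6: at [20, 29, 36, 44, 61, 73, 91, 98, 105, 133, 145, 160, 182] ⇒ [26, 35, 42, 50, 67, 79, 97, 104, 111, 139, 151, 166, 188]
  SqiV CCATA/1: at [11, 51, 83, 119, 127, 139, 171, 176, 186] ⇒ [12, 52, 84, 120, 128, 140, 172, 177, 187]

Pooled cuts: [12, 26, 35, 42, 50, 52, 67, 79, 84, 97, 104, 111, 120, 128, 139, 140, 151, 166, 172, 177, 187, 188]

Fragment lengths:
  12→26: 14 bp
  26→35: 9 bp
  35→42: 7 bp
  42→50: 8 bp
  50→52: 2 bp
  52→67: 15 bp
  67→79: 12 bp
  79→84: 5 bp
  84→97: 13 bp
  97→104: 7 bp
  104→111: 7 bp
  111→120: 9 bp
  120→128: 8 bp
  128→139: 11 bp
  139→140: 1 bp
  140→151: 11 bp
  151→166: 15 bp
  166→172: 6 bp
  172→177: 5 bp
  177→187: 10 bp
  187→188: 1 bp
  188→12 (wrap): 189-188+12 = 13 bp

[1,1,2,5,5,6,7,7,7,8,8,9,9,10,11,11,12,13,13,14,15,15]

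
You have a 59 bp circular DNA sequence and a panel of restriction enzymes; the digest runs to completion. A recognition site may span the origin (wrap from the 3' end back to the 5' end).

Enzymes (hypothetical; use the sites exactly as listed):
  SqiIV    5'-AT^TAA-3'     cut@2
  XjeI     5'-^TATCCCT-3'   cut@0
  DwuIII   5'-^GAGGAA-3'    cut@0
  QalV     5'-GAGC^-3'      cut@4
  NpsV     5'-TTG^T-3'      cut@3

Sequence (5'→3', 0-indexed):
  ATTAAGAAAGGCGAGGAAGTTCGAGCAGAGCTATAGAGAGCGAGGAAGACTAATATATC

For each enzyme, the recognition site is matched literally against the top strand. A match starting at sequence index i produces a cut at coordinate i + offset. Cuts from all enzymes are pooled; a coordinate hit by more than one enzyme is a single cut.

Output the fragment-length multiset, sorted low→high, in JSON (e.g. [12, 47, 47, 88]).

[5,10,10,14,20]

Scan for sites:
  SqiIV (ATTAA, off=2): starts [0] → cuts [2]
  XjeI (TATCCCT, off=0): no sites
  DwuIII (GAGGAA, off=0): starts [12, 41] → cuts [12, 41]
  QalV (GAGC, off=4): starts [22, 27, 37] → cuts [26, 31, 41]
  NpsV (TTGT, off=3): no sites

All cut coordinates (distinct, sorted): [2, 12, 26, 31, 41]

Fragments:
  2→12: 10 bp
  12→26: 14 bp
  26→31: 5 bp
  31→41: 10 bp
  41→2 (wrap): 59-41+2 = 20 bp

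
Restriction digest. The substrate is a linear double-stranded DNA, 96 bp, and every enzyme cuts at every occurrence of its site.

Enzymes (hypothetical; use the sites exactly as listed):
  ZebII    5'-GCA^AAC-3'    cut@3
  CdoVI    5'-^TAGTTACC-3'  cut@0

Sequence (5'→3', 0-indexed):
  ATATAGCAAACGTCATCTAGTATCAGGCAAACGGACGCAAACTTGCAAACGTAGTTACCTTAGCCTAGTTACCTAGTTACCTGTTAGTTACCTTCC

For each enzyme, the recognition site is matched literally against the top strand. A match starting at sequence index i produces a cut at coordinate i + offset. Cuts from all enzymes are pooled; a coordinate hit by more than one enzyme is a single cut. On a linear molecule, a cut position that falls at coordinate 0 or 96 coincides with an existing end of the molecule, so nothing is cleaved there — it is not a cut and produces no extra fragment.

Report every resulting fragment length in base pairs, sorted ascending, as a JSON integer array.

Scan for sites:
  ZebII GCAAAC/3: at [5, 26, 36, 44] ⇒ [8, 29, 39, 47]
  CdoVI TAGTTACC/0: at [51, 65, 73, 84] ⇒ [51, 65, 73, 84]

Pooled cuts: [8, 29, 39, 47, 51, 65, 73, 84]

Fragment lengths:
  [0,8): 8 bp
  [8,29): 21 bp
  [29,39): 10 bp
  [39,47): 8 bp
  [47,51): 4 bp
  [51,65): 14 bp
  [65,73): 8 bp
  [73,84): 11 bp
  [84,96): 12 bp

[4,8,8,8,10,11,12,14,21]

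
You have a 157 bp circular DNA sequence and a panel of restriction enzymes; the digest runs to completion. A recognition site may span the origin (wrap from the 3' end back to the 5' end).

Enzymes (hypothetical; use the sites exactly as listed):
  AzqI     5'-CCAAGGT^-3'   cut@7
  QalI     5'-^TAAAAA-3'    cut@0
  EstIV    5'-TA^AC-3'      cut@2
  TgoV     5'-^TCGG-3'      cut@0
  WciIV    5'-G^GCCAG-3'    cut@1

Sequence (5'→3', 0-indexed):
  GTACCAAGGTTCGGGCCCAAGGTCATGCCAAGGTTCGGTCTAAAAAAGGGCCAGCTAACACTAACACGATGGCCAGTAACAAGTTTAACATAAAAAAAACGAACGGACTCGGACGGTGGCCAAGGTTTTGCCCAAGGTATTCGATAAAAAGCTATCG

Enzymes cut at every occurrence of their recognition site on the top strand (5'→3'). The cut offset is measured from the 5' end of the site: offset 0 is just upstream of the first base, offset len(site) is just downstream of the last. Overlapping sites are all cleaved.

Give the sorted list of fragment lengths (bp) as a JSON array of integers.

[3,6,6,6,7,8,8,9,9,10,11,12,13,13,18,18]

Site scan:
  AzqI (CCAAGGT, off=7): starts [3, 16, 27, 119, 131] → cuts [10, 23, 34, 126, 138]
  QalI (TAAAAA, off=0): starts [40, 90, 144] → cuts [40, 90, 144]
  EstIV (TAAC, off=2): starts [55, 61, 76, 85] → cuts [57, 63, 78, 87]
  TgoV (TCGG, off=0): starts [10, 34, 108, 154] → cuts [10, 34, 108, 154]
  WciIV (GGCCAG, off=1): starts [48, 70] → cuts [49, 71]

All cut coordinates (distinct, sorted): [10, 23, 34, 40, 49, 57, 63, 71, 78, 87, 90, 108, 126, 138, 144, 154]

Fragment lengths:
  10→23: 13 bp
  23→34: 11 bp
  34→40: 6 bp
  40→49: 9 bp
  49→57: 8 bp
  57→63: 6 bp
  63→71: 8 bp
  71→78: 7 bp
  78→87: 9 bp
  87→90: 3 bp
  90→108: 18 bp
  108→126: 18 bp
  126→138: 12 bp
  138→144: 6 bp
  144→154: 10 bp
  154→10 (wrap): 157-154+10 = 13 bp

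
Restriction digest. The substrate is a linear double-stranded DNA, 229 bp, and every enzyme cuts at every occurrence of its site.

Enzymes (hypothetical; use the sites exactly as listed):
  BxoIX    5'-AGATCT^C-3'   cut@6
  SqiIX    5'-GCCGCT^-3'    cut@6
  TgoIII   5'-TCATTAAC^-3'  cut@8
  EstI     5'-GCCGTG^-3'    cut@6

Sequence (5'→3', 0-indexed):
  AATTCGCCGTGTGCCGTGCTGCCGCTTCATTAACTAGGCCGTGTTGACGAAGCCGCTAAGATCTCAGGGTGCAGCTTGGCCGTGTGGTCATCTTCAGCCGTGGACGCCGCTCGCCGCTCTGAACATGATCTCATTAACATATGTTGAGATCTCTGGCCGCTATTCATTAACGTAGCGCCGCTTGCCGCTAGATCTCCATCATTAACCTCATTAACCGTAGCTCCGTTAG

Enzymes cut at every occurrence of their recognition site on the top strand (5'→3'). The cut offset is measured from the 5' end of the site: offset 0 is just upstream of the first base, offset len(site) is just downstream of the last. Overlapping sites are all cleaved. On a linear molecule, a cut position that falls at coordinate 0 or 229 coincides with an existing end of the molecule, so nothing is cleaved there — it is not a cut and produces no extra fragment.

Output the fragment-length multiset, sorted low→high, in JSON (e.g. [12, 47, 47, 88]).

Per-enzyme occurrences:
  BxoIX (AGATCTC, off=6): starts [58, 146, 189] → cuts [64, 152, 195]
  SqiIX (GCCGCT, off=6): starts [20, 51, 105, 112, 155, 176, 183] → cuts [26, 57, 111, 118, 161, 182, 189]
  TgoIII (TCATTAAC, off=8): starts [26, 130, 163, 198, 207] → cuts [34, 138, 171, 206, 215]
  EstI (GCCGTG, off=6): starts [5, 12, 37, 78, 96] → cuts [11, 18, 43, 84, 102]

Pooled cuts: [11, 18, 26, 34, 43, 57, 64, 84, 102, 111, 118, 138, 152, 161, 171, 182, 189, 195, 206, 215]

Fragments:
  [0,11): 11 bp
  [11,18): 7 bp
  [18,26): 8 bp
  [26,34): 8 bp
  [34,43): 9 bp
  [43,57): 14 bp
  [57,64): 7 bp
  [64,84): 20 bp
  [84,102): 18 bp
  [102,111): 9 bp
  [111,118): 7 bp
  [118,138): 20 bp
  [138,152): 14 bp
  [152,161): 9 bp
  [161,171): 10 bp
  [171,182): 11 bp
  [182,189): 7 bp
  [189,195): 6 bp
  [195,206): 11 bp
  [206,215): 9 bp
  [215,229): 14 bp

[6,7,7,7,7,8,8,9,9,9,9,10,11,11,11,14,14,14,18,20,20]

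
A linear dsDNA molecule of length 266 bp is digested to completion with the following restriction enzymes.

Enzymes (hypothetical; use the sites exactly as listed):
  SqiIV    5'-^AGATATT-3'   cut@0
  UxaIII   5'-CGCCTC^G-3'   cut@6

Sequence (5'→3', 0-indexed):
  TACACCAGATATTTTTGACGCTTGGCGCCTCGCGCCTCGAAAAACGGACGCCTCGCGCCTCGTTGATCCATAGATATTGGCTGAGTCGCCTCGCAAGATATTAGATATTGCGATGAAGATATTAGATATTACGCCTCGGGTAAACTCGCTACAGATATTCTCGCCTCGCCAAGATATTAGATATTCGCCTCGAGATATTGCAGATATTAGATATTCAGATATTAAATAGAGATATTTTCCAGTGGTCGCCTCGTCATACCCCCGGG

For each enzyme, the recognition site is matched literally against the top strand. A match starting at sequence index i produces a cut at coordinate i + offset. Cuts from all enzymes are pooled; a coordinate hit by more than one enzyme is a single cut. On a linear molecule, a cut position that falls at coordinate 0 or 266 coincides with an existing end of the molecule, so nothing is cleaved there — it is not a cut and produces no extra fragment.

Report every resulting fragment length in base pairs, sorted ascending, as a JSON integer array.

Site scan:
  SqiIV (AGATATT, off=0): starts [6, 71, 95, 102, 116, 123, 152, 171, 178, 192, 201, 208, 216, 229] → cuts [6, 71, 95, 102, 116, 123, 152, 171, 178, 192, 201, 208, 216, 229]
  UxaIII (CGCCTCG, off=6): starts [25, 32, 48, 55, 86, 131, 161, 185, 246] → cuts [31, 38, 54, 61, 92, 137, 167, 191, 252]

Pooled cuts: [6, 31, 38, 54, 61, 71, 92, 95, 102, 116, 123, 137, 152, 167, 171, 178, 191, 192, 201, 208, 216, 229, 252]

Fragment lengths:
  [0,6): 6 bp
  [6,31): 25 bp
  [31,38): 7 bp
  [38,54): 16 bp
  [54,61): 7 bp
  [61,71): 10 bp
  [71,92): 21 bp
  [92,95): 3 bp
  [95,102): 7 bp
  [102,116): 14 bp
  [116,123): 7 bp
  [123,137): 14 bp
  [137,152): 15 bp
  [152,167): 15 bp
  [167,171): 4 bp
  [171,178): 7 bp
  [178,191): 13 bp
  [191,192): 1 bp
  [192,201): 9 bp
  [201,208): 7 bp
  [208,216): 8 bp
  [216,229): 13 bp
  [229,252): 23 bp
  [252,266): 14 bp

[1,3,4,6,7,7,7,7,7,7,8,9,10,13,13,14,14,14,15,15,16,21,23,25]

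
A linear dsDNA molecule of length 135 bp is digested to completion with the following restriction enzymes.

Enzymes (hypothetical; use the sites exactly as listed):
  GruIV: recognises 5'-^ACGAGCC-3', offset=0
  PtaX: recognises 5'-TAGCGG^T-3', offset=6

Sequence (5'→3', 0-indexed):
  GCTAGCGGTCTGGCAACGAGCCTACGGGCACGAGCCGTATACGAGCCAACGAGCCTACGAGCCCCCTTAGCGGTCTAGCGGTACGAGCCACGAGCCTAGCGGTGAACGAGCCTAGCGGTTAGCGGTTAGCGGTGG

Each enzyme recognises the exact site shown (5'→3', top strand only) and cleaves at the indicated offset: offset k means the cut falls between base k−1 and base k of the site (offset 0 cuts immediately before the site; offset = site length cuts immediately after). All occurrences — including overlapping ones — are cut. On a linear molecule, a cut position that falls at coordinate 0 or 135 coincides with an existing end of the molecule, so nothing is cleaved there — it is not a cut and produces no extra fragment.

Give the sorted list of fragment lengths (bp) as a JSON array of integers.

[1,3,3,7,7,7,7,8,8,8,8,11,13,13,14,17]

Site scan:
  GruIV (ACGAGCC, off=0): starts [15, 29, 40, 48, 56, 82, 89, 105] → cuts [15, 29, 40, 48, 56, 82, 89, 105]
  PtaX (TAGCGGT, off=6): starts [2, 67, 75, 96, 112, 119, 126] → cuts [8, 73, 81, 102, 118, 125, 132]

Pooled cuts: [8, 15, 29, 40, 48, 56, 73, 81, 82, 89, 102, 105, 118, 125, 132]

Fragment lengths:
  [0,8): 8 bp
  [8,15): 7 bp
  [15,29): 14 bp
  [29,40): 11 bp
  [40,48): 8 bp
  [48,56): 8 bp
  [56,73): 17 bp
  [73,81): 8 bp
  [81,82): 1 bp
  [82,89): 7 bp
  [89,102): 13 bp
  [102,105): 3 bp
  [105,118): 13 bp
  [118,125): 7 bp
  [125,132): 7 bp
  [132,135): 3 bp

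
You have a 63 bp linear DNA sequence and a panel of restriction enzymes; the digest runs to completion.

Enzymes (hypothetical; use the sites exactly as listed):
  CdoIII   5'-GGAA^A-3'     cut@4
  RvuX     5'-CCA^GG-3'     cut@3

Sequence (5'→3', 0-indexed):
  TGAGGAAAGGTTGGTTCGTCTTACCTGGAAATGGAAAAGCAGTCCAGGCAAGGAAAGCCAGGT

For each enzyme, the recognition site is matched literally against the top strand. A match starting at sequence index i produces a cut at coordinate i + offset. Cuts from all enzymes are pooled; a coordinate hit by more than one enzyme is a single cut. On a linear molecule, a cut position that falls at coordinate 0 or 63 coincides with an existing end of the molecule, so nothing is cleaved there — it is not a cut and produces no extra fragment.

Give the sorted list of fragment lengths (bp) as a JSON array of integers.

Site scan:
  CdoIII GGAAA/4: at [3, 26, 32, 51] ⇒ [7, 30, 36, 55]
  RvuX CCAGG/3: at [43, 57] ⇒ [46, 60]

Pooled cuts: [7, 30, 36, 46, 55, 60]

Fragment lengths:
  [0,7): 7 bp
  [7,30): 23 bp
  [30,36): 6 bp
  [36,46): 10 bp
  [46,55): 9 bp
  [55,60): 5 bp
  [60,63): 3 bp

[3,5,6,7,9,10,23]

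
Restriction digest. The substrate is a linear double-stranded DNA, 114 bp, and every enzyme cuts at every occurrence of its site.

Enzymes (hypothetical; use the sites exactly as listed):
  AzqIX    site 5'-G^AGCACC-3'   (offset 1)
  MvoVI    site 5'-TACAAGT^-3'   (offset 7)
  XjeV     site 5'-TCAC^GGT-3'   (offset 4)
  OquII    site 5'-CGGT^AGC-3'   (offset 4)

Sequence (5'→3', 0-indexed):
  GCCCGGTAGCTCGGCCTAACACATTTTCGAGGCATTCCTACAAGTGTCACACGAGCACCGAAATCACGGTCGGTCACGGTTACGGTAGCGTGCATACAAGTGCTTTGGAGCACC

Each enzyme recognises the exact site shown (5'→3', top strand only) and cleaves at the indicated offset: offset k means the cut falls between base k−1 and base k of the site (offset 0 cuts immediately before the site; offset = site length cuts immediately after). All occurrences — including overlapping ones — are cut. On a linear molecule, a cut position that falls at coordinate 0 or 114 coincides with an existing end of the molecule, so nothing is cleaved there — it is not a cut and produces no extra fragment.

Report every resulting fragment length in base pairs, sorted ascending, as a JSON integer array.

Scan for sites:
  AzqIX GAGCACC/1: at [52, 107] ⇒ [53, 108]
  MvoVI TACAAGT/7: at [38, 94] ⇒ [45, 101]
  XjeV TCACGGT/4: at [63, 73] ⇒ [67, 77]
  OquII CGGTAGC/4: at [3, 82] ⇒ [7, 86]

All cut coordinates (distinct, sorted): [7, 45, 53, 67, 77, 86, 101, 108]

Fragments:
  [0,7): 7 bp
  [7,45): 38 bp
  [45,53): 8 bp
  [53,67): 14 bp
  [67,77): 10 bp
  [77,86): 9 bp
  [86,101): 15 bp
  [101,108): 7 bp
  [108,114): 6 bp

[6,7,7,8,9,10,14,15,38]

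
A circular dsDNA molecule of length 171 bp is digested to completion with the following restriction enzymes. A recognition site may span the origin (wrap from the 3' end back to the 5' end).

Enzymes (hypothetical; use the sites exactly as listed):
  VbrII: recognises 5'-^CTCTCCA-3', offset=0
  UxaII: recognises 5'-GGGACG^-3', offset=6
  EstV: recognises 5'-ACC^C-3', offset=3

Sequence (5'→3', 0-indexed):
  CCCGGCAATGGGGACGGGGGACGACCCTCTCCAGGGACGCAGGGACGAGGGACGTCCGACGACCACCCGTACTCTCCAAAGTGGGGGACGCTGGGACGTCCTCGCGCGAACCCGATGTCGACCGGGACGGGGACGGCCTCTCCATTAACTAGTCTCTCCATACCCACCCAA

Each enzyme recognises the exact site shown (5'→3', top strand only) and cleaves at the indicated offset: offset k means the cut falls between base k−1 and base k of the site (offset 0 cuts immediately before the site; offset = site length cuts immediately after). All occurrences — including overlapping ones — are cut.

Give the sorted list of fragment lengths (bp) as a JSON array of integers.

[2,3,4,4,5,6,7,7,8,8,11,13,13,14,14,16,17,19]

Per-enzyme occurrences:
  VbrII CTCTCCA/0: at [26, 71, 137, 153] ⇒ [26, 71, 137, 153]
  UxaII GGGACG/6: at [10, 17, 33, 41, 48, 84, 92, 123, 129] ⇒ [16, 23, 39, 47, 54, 90, 98, 129, 135]
  EstV ACCC/3: at [23, 64, 109, 161, 165, 170] ⇒ [2, 26, 67, 112, 164, 168]

Pooled cuts: [2, 16, 23, 26, 39, 47, 54, 67, 71, 90, 98, 112, 129, 135, 137, 153, 164, 168]

Fragments:
  2→16: 14 bp
  16→23: 7 bp
  23→26: 3 bp
  26→39: 13 bp
  39→47: 8 bp
  47→54: 7 bp
  54→67: 13 bp
  67→71: 4 bp
  71→90: 19 bp
  90→98: 8 bp
  98→112: 14 bp
  112→129: 17 bp
  129→135: 6 bp
  135→137: 2 bp
  137→153: 16 bp
  153→164: 11 bp
  164→168: 4 bp
  168→2 (wrap): 171-168+2 = 5 bp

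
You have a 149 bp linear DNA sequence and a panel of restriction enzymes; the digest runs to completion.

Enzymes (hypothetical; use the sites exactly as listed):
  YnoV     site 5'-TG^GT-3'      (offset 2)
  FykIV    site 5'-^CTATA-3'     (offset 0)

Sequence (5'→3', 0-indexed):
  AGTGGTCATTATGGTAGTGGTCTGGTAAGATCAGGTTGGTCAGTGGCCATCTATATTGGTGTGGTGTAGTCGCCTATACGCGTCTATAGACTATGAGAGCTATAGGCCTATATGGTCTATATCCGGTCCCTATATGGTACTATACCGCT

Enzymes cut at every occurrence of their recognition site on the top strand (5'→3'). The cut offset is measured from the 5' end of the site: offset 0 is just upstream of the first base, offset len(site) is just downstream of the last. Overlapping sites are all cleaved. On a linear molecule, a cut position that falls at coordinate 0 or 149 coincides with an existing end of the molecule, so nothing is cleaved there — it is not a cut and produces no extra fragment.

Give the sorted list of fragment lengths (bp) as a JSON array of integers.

Scan for sites:
  YnoV TGGT/2: at [2, 11, 17, 22, 36, 56, 61, 112, 134] ⇒ [4, 13, 19, 24, 38, 58, 63, 114, 136]
  FykIV CTATA/0: at [50, 73, 83, 99, 107, 116, 129, 139] ⇒ [50, 73, 83, 99, 107, 116, 129, 139]

Pooled cuts: [4, 13, 19, 24, 38, 50, 58, 63, 73, 83, 99, 107, 114, 116, 129, 136, 139]

Fragment lengths:
  [0,4): 4 bp
  [4,13): 9 bp
  [13,19): 6 bp
  [19,24): 5 bp
  [24,38): 14 bp
  [38,50): 12 bp
  [50,58): 8 bp
  [58,63): 5 bp
  [63,73): 10 bp
  [73,83): 10 bp
  [83,99): 16 bp
  [99,107): 8 bp
  [107,114): 7 bp
  [114,116): 2 bp
  [116,129): 13 bp
  [129,136): 7 bp
  [136,139): 3 bp
  [139,149): 10 bp

[2,3,4,5,5,6,7,7,8,8,9,10,10,10,12,13,14,16]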